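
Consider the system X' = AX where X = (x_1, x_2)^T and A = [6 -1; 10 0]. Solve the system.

x_1(t) = -C_1e^(3t)sin(t) + C_2e^(3t)cos(t), x_2(t) = -3C_1e^(3t)sin(t) + C_1e^(3t)cos(t) + C_2e^(3t)sin(t) + 3C_2e^(3t)cos(t)

Coefficient matrix A = [[6, -1], [10, 0]].
Characteristic polynomial det(A - λI) = λ^2 - 6λ + 10 = 0.
Eigenvalues λ = 3 ± i (complex conjugate pair).
For λ=3+i: an eigenvector is (0,1) - i(-1,-3) = (0 + i, 1 + 3i).
A real fundamental pair from Re and Im of e^((3+i)t)v: X_1 = e^(3t)(cos(t)·(0,1) + sin(t)·(-1,-3)), X_2 = e^(3t)(sin(t)·(0,1) - cos(t)·(-1,-3)).
General solution: C_1X_1 + C_2X_2.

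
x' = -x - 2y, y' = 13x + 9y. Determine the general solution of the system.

x(t) = c_1e^(4t)sin(t) - c_1e^(4t)cos(t) - c_2e^(4t)sin(t) - c_2e^(4t)cos(t), y(t) = -3c_1e^(4t)sin(t) + 2c_1e^(4t)cos(t) + 2c_2e^(4t)sin(t) + 3c_2e^(4t)cos(t)

Coefficient matrix A = [[-1, -2], [13, 9]].
Characteristic polynomial det(A - λI) = λ^2 - 8λ + 17 = 0.
Eigenvalues λ = 4 ± i (complex conjugate pair).
For λ=4+i: an eigenvector is (-1,2) - i(1,-3) = (-1 - i, 2 + 3i).
A real fundamental pair from Re and Im of e^((4+i)t)v: X_1 = e^(4t)(cos(t)·(-1,2) + sin(t)·(1,-3)), X_2 = e^(4t)(sin(t)·(-1,2) - cos(t)·(1,-3)).
General solution: c_1X_1 + c_2X_2.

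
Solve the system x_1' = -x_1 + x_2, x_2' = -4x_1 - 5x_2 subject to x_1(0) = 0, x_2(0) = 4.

Coefficient matrix A = [[-1, 1], [-4, -5]].
Characteristic polynomial det(A - λI) = λ^2 + 6λ + 9 = 0.
Single eigenvalue λ = -3 with algebraic multiplicity 2.
Eigenvector v = (-1,2); generalized eigenvector w with (A-λI)w=v is (1,-3).
General solution: e^(-3t)[K_1·v + K_2·(t·v + w)].
Applying x_1(0)=0, x_2(0)=4 gives K_1=-4, K_2=-4.

x_1(t) = 4te^(-3t), x_2(t) = -8te^(-3t) + 4e^(-3t)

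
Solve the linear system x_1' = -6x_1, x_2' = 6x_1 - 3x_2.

Coefficient matrix A = [[-6, 0], [6, -3]].
Characteristic polynomial det(A - λI) = λ^2 + 9λ + 18 = 0.
Eigenvalues λ = -6, -3.
For λ=-6: (A-λI) row 2 is [6, 3], so an eigenvector is (1, -2).
For λ=-3: (A-λI) row 1 is [-3, 0], so an eigenvector is (0, 1).
General solution: c_1e^(-6t)(1,-2) + c_2e^(-3t)(0,1).

x_1(t) = c_1e^(-6t), x_2(t) = -2c_1e^(-6t) + c_2e^(-3t)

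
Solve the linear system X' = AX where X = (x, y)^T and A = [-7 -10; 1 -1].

x(t) = -C_1e^(-4t)sin(t) - 3C_1e^(-4t)cos(t) - 3C_2e^(-4t)sin(t) + C_2e^(-4t)cos(t), y(t) = C_1e^(-4t)cos(t) + C_2e^(-4t)sin(t)

Coefficient matrix A = [[-7, -10], [1, -1]].
Characteristic polynomial det(A - λI) = λ^2 + 8λ + 17 = 0.
Eigenvalues λ = -4 ± i (complex conjugate pair).
For λ=-4+i: an eigenvector is (-3,1) - i(-1,0) = (-3 + i, 1).
A real fundamental pair from Re and Im of e^((-4+i)t)v: X_1 = e^(-4t)(cos(t)·(-3,1) + sin(t)·(-1,0)), X_2 = e^(-4t)(sin(t)·(-3,1) - cos(t)·(-1,0)).
General solution: C_1X_1 + C_2X_2.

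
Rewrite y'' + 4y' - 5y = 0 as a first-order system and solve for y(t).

y(t) = K_1e^(-5t) + K_2e^(t)

Let x_1 = y, x_2 = y'. Then x_1' = x_2 and x_2' = 5x_1 - 4x_2.
A = [[0,1],[5,-4]]; det(A-λI) = λ^2 + 4λ - 5.
Eigenvalues λ = -5, 1 with eigenvectors (1,-5), (1,1).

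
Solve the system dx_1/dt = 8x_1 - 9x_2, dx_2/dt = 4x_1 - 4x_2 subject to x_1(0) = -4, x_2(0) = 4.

Coefficient matrix A = [[8, -9], [4, -4]].
Characteristic polynomial det(A - λI) = λ^2 - 4λ + 4 = 0.
Single eigenvalue λ = 2 with algebraic multiplicity 2.
Eigenvector v = (3,2); generalized eigenvector w with (A-λI)w=v is (2,1).
General solution: e^(2t)[C_1·v + C_2·(t·v + w)].
Applying x_1(0)=-4, x_2(0)=4 gives C_1=12, C_2=-20.

x_1(t) = -60te^(2t) - 4e^(2t), x_2(t) = -40te^(2t) + 4e^(2t)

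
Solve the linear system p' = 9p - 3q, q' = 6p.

Coefficient matrix A = [[9, -3], [6, 0]].
Characteristic polynomial det(A - λI) = λ^2 - 9λ + 18 = 0.
Eigenvalues λ = 3, 6.
For λ=3: (A-λI) row 1 is [6, -3], so an eigenvector is (-1, -2).
For λ=6: (A-λI) row 1 is [3, -3], so an eigenvector is (1, 1).
General solution: K_1e^(3t)(-1,-2) + K_2e^(6t)(1,1).

p(t) = -K_1e^(3t) + K_2e^(6t), q(t) = -2K_1e^(3t) + K_2e^(6t)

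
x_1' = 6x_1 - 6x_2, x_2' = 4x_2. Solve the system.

x_1(t) = K_1e^(6t) - 3K_2e^(4t), x_2(t) = -K_2e^(4t)

Coefficient matrix A = [[6, -6], [0, 4]].
Characteristic polynomial det(A - λI) = λ^2 - 10λ + 24 = 0.
Eigenvalues λ = 6, 4.
For λ=6: (A-λI) row 1 is [0, -6], so an eigenvector is (1, 0).
For λ=4: (A-λI) row 1 is [2, -6], so an eigenvector is (-3, -1).
General solution: K_1e^(6t)(1,0) + K_2e^(4t)(-3,-1).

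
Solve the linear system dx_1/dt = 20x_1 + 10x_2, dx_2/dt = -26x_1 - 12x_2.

x_1(t) = 2C_1e^(4t)sin(2t) - C_1e^(4t)cos(2t) - C_2e^(4t)sin(2t) - 2C_2e^(4t)cos(2t), x_2(t) = -3C_1e^(4t)sin(2t) + 2C_1e^(4t)cos(2t) + 2C_2e^(4t)sin(2t) + 3C_2e^(4t)cos(2t)

Coefficient matrix A = [[20, 10], [-26, -12]].
Characteristic polynomial det(A - λI) = λ^2 - 8λ + 20 = 0.
Eigenvalues λ = 4 ± 2i (complex conjugate pair).
For λ=4+2i: an eigenvector is (-1,2) - i(2,-3) = (-1 - 2i, 2 + 3i).
A real fundamental pair from Re and Im of e^((4+2i)t)v: X_1 = e^(4t)(cos(2t)·(-1,2) + sin(2t)·(2,-3)), X_2 = e^(4t)(sin(2t)·(-1,2) - cos(2t)·(2,-3)).
General solution: C_1X_1 + C_2X_2.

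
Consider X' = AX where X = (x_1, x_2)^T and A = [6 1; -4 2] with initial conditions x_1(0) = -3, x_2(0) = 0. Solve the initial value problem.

x_1(t) = -6te^(4t) - 3e^(4t), x_2(t) = 12te^(4t)

Coefficient matrix A = [[6, 1], [-4, 2]].
Characteristic polynomial det(A - λI) = λ^2 - 8λ + 16 = 0.
Single eigenvalue λ = 4 with algebraic multiplicity 2.
Eigenvector v = (-1,2); generalized eigenvector w with (A-λI)w=v is (0,-1).
General solution: e^(4t)[K_1·v + K_2·(t·v + w)].
Applying x_1(0)=-3, x_2(0)=0 gives K_1=3, K_2=6.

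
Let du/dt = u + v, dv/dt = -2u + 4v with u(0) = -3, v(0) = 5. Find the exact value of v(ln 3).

333

A = [[1,1],[-2,4]]; eigenvalues λ = 2, 3.
Eigenvectors: (1,1) for λ=2, (-1,-2) for λ=3.
From the initial condition, c_1 = -11, c_2 = -8.
v(ln 3) = (-11)(3^2)(1) + (-8)(3^3)(-2) = 333.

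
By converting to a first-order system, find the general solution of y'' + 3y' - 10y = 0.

y(t) = c_1e^(2t) + c_2e^(-5t)

Let x_1 = y, x_2 = y'. Then x_1' = x_2 and x_2' = 10x_1 - 3x_2.
A = [[0,1],[10,-3]]; det(A-λI) = λ^2 + 3λ - 10.
Eigenvalues λ = 2, -5 with eigenvectors (1,2), (1,-5).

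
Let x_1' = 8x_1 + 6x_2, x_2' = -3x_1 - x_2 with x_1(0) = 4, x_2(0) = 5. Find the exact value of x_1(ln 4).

A = [[8,6],[-3,-1]]; eigenvalues λ = 2, 5.
Eigenvectors: (-1,1) for λ=2, (2,-1) for λ=5.
From the initial condition, c_1 = 14, c_2 = 9.
x_1(ln 4) = (14)(4^2)(-1) + (9)(4^5)(2) = 18208.

18208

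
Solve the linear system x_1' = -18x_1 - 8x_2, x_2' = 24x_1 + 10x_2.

Coefficient matrix A = [[-18, -8], [24, 10]].
Characteristic polynomial det(A - λI) = λ^2 + 8λ + 12 = 0.
Eigenvalues λ = -2, -6.
For λ=-2: (A-λI) row 1 is [-16, -8], so an eigenvector is (1, -2).
For λ=-6: (A-λI) row 1 is [-12, -8], so an eigenvector is (2, -3).
General solution: c_1e^(-2t)(1,-2) + c_2e^(-6t)(2,-3).

x_1(t) = c_1e^(-2t) + 2c_2e^(-6t), x_2(t) = -2c_1e^(-2t) - 3c_2e^(-6t)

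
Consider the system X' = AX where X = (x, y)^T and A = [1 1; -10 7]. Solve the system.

Coefficient matrix A = [[1, 1], [-10, 7]].
Characteristic polynomial det(A - λI) = λ^2 - 8λ + 17 = 0.
Eigenvalues λ = 4 ± i (complex conjugate pair).
For λ=4+i: an eigenvector is (1,3) - i(0,-1) = (1, 3 + i).
A real fundamental pair from Re and Im of e^((4+i)t)v: X_1 = e^(4t)(cos(t)·(1,3) + sin(t)·(0,-1)), X_2 = e^(4t)(sin(t)·(1,3) - cos(t)·(0,-1)).
General solution: K_1X_1 + K_2X_2.

x(t) = K_1e^(4t)cos(t) + K_2e^(4t)sin(t), y(t) = -K_1e^(4t)sin(t) + 3K_1e^(4t)cos(t) + 3K_2e^(4t)sin(t) + K_2e^(4t)cos(t)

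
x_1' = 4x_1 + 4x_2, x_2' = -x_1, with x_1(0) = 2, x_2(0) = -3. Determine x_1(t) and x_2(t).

x_1(t) = -8te^(2t) + 2e^(2t), x_2(t) = 4te^(2t) - 3e^(2t)

Coefficient matrix A = [[4, 4], [-1, 0]].
Characteristic polynomial det(A - λI) = λ^2 - 4λ + 4 = 0.
Single eigenvalue λ = 2 with algebraic multiplicity 2.
Eigenvector v = (-2,1); generalized eigenvector w with (A-λI)w=v is (-1,0).
General solution: e^(2t)[c_1·v + c_2·(t·v + w)].
Applying x_1(0)=2, x_2(0)=-3 gives c_1=-3, c_2=4.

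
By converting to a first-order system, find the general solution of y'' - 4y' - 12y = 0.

y(t) = C_1e^(-2t) + C_2e^(6t)

Let x_1 = y, x_2 = y'. Then x_1' = x_2 and x_2' = 12x_1 + 4x_2.
A = [[0,1],[12,4]]; det(A-λI) = λ^2 - 4λ - 12.
Eigenvalues λ = -2, 6 with eigenvectors (1,-2), (1,6).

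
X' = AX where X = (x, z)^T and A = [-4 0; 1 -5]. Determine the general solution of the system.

Coefficient matrix A = [[-4, 0], [1, -5]].
Characteristic polynomial det(A - λI) = λ^2 + 9λ + 20 = 0.
Eigenvalues λ = -5, -4.
For λ=-5: (A-λI) row 1 is [1, 0], so an eigenvector is (0, -1).
For λ=-4: (A-λI) row 2 is [1, -1], so an eigenvector is (1, 1).
General solution: K_1e^(-5t)(0,-1) + K_2e^(-4t)(1,1).

x(t) = K_2e^(-4t), z(t) = -K_1e^(-5t) + K_2e^(-4t)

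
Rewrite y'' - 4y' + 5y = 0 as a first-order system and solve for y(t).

Let x_1 = y, x_2 = y'. Then x_1' = x_2 and x_2' = -5x_1 + 4x_2.
A = [[0,1],[-5,4]]; det(A-λI) = λ^2 - 4λ + 5.
Eigenvalues λ = 2 ± i.

y(t) = c_1e^(2t)cos(t) + c_2e^(2t)sin(t)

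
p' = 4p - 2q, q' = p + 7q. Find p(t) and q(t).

p(t) = K_1e^(6t) - 2K_2e^(5t), q(t) = -K_1e^(6t) + K_2e^(5t)

Coefficient matrix A = [[4, -2], [1, 7]].
Characteristic polynomial det(A - λI) = λ^2 - 11λ + 30 = 0.
Eigenvalues λ = 6, 5.
For λ=6: (A-λI) row 1 is [-2, -2], so an eigenvector is (1, -1).
For λ=5: (A-λI) row 1 is [-1, -2], so an eigenvector is (-2, 1).
General solution: K_1e^(6t)(1,-1) + K_2e^(5t)(-2,1).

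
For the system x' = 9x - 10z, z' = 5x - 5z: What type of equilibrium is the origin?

unstable spiral

A = [[9,-10],[5,-5]]; det(A-λI) = λ^2 - 4λ + 5.
λ = 2 ± i: positive real part.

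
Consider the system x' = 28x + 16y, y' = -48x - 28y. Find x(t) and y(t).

Coefficient matrix A = [[28, 16], [-48, -28]].
Characteristic polynomial det(A - λI) = λ^2 - 16 = 0.
Eigenvalues λ = -4, 4.
For λ=-4: (A-λI) row 1 is [32, 16], so an eigenvector is (1, -2).
For λ=4: (A-λI) row 1 is [24, 16], so an eigenvector is (2, -3).
General solution: K_1e^(-4t)(1,-2) + K_2e^(4t)(2,-3).

x(t) = K_1e^(-4t) + 2K_2e^(4t), y(t) = -2K_1e^(-4t) - 3K_2e^(4t)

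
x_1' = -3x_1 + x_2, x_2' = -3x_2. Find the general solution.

Coefficient matrix A = [[-3, 1], [0, -3]].
Characteristic polynomial det(A - λI) = λ^2 + 6λ + 9 = 0.
Single eigenvalue λ = -3 with algebraic multiplicity 2.
Eigenvector v = (-1,0); generalized eigenvector w with (A-λI)w=v is (1,-1).
General solution: e^(-3t)[C_1·v + C_2·(t·v + w)].

x_1(t) = -C_1e^(-3t) - C_2te^(-3t) + C_2e^(-3t), x_2(t) = -C_2e^(-3t)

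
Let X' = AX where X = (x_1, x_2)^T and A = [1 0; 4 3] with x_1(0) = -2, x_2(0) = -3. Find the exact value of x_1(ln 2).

-4

A = [[1,0],[4,3]]; eigenvalues λ = 3, 1.
Eigenvectors: (0,-1) for λ=3, (-1,2) for λ=1.
From the initial condition, c_1 = 7, c_2 = 2.
x_1(ln 2) = (7)(2^3)(0) + (2)(2^1)(-1) = -4.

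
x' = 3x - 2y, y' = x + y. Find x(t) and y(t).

Coefficient matrix A = [[3, -2], [1, 1]].
Characteristic polynomial det(A - λI) = λ^2 - 4λ + 5 = 0.
Eigenvalues λ = 2 ± i (complex conjugate pair).
For λ=2+i: an eigenvector is (-1,-1) - i(1,0) = (-1 - i, -1).
A real fundamental pair from Re and Im of e^((2+i)t)v: X_1 = e^(2t)(cos(t)·(-1,-1) + sin(t)·(1,0)), X_2 = e^(2t)(sin(t)·(-1,-1) - cos(t)·(1,0)).
General solution: C_1X_1 + C_2X_2.

x(t) = C_1e^(2t)sin(t) - C_1e^(2t)cos(t) - C_2e^(2t)sin(t) - C_2e^(2t)cos(t), y(t) = -C_1e^(2t)cos(t) - C_2e^(2t)sin(t)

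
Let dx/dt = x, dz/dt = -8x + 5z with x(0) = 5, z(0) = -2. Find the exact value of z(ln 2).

-364

A = [[1,0],[-8,5]]; eigenvalues λ = 1, 5.
Eigenvectors: (-1,-2) for λ=1, (0,1) for λ=5.
From the initial condition, c_1 = -5, c_2 = -12.
z(ln 2) = (-5)(2^1)(-2) + (-12)(2^5)(1) = -364.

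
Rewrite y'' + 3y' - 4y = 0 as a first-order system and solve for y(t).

Let x_1 = y, x_2 = y'. Then x_1' = x_2 and x_2' = 4x_1 - 3x_2.
A = [[0,1],[4,-3]]; det(A-λI) = λ^2 + 3λ - 4.
Eigenvalues λ = 1, -4 with eigenvectors (1,1), (1,-4).

y(t) = K_1e^(t) + K_2e^(-4t)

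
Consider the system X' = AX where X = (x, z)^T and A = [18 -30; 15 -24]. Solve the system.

x(t) = -C_1e^(-3t)sin(3t) - 3C_1e^(-3t)cos(3t) - 3C_2e^(-3t)sin(3t) + C_2e^(-3t)cos(3t), z(t) = -C_1e^(-3t)sin(3t) - 2C_1e^(-3t)cos(3t) - 2C_2e^(-3t)sin(3t) + C_2e^(-3t)cos(3t)

Coefficient matrix A = [[18, -30], [15, -24]].
Characteristic polynomial det(A - λI) = λ^2 + 6λ + 18 = 0.
Eigenvalues λ = -3 ± 3i (complex conjugate pair).
For λ=-3+3i: an eigenvector is (-3,-2) - i(-1,-1) = (-3 + i, -2 + i).
A real fundamental pair from Re and Im of e^((-3+3i)t)v: X_1 = e^(-3t)(cos(3t)·(-3,-2) + sin(3t)·(-1,-1)), X_2 = e^(-3t)(sin(3t)·(-3,-2) - cos(3t)·(-1,-1)).
General solution: C_1X_1 + C_2X_2.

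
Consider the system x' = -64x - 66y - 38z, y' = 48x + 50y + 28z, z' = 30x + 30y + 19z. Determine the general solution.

x(t) = -C_1e^(2t) + 5C_2e^(4t) + 6C_3e^(-t), y(t) = C_1e^(2t) - 4C_2e^(4t) - 4C_3e^(-t), z(t) = -2C_2e^(4t) - 3C_3e^(-t)

Coefficient matrix A = [[-64, -66, -38], [48, 50, 28], [30, 30, 19]].
det(A - λI) = 0 gives eigenvalues λ = 2, 4, -1.
For λ=2: eigenvector (-1,1,0).
For λ=4: eigenvector (5,-4,-2).
For λ=-1: eigenvector (6,-4,-3).
General solution: C_1e^(2t)(-1,1,0) + C_2e^(4t)(5,-4,-2) + C_3e^(-t)(6,-4,-3).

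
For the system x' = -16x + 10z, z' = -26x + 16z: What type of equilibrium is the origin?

center

A = [[-16,10],[-26,16]]; det(A-λI) = λ^2 + 4.
λ = 0 ± 2i: zero real part.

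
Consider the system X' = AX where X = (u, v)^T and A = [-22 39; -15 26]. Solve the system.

Coefficient matrix A = [[-22, 39], [-15, 26]].
Characteristic polynomial det(A - λI) = λ^2 - 4λ + 13 = 0.
Eigenvalues λ = 2 ± 3i (complex conjugate pair).
For λ=2+3i: an eigenvector is (-2,-1) - i(3,2) = (-2 - 3i, -1 - 2i).
A real fundamental pair from Re and Im of e^((2+3i)t)v: X_1 = e^(2t)(cos(3t)·(-2,-1) + sin(3t)·(3,2)), X_2 = e^(2t)(sin(3t)·(-2,-1) - cos(3t)·(3,2)).
General solution: K_1X_1 + K_2X_2.

u(t) = 3K_1e^(2t)sin(3t) - 2K_1e^(2t)cos(3t) - 2K_2e^(2t)sin(3t) - 3K_2e^(2t)cos(3t), v(t) = 2K_1e^(2t)sin(3t) - K_1e^(2t)cos(3t) - K_2e^(2t)sin(3t) - 2K_2e^(2t)cos(3t)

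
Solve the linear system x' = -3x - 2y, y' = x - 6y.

Coefficient matrix A = [[-3, -2], [1, -6]].
Characteristic polynomial det(A - λI) = λ^2 + 9λ + 20 = 0.
Eigenvalues λ = -4, -5.
For λ=-4: (A-λI) row 1 is [1, -2], so an eigenvector is (-2, -1).
For λ=-5: (A-λI) row 1 is [2, -2], so an eigenvector is (1, 1).
General solution: K_1e^(-4t)(-2,-1) + K_2e^(-5t)(1,1).

x(t) = -2K_1e^(-4t) + K_2e^(-5t), y(t) = -K_1e^(-4t) + K_2e^(-5t)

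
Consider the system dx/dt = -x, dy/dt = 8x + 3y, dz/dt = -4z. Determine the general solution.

Coefficient matrix A = [[-1, 0, 0], [8, 3, 0], [0, 0, -4]].
det(A - λI) = 0 gives eigenvalues λ = 3, -1, -4.
For λ=3: eigenvector (0,1,0).
For λ=-1: eigenvector (1,-2,0).
For λ=-4: eigenvector (0,0,1).
General solution: c_1e^(3t)(0,1,0) + c_2e^(-t)(1,-2,0) + c_3e^(-4t)(0,0,1).

x(t) = c_2e^(-t), y(t) = c_1e^(3t) - 2c_2e^(-t), z(t) = c_3e^(-4t)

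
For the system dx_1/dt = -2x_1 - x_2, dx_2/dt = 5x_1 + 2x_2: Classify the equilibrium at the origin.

A = [[-2,-1],[5,2]]; det(A-λI) = λ^2 + 1.
λ = 0 ± i: zero real part.

center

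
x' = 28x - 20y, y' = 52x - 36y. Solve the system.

Coefficient matrix A = [[28, -20], [52, -36]].
Characteristic polynomial det(A - λI) = λ^2 + 8λ + 32 = 0.
Eigenvalues λ = -4 ± 4i (complex conjugate pair).
For λ=-4+4i: an eigenvector is (-1,-2) - i(2,3) = (-1 - 2i, -2 - 3i).
A real fundamental pair from Re and Im of e^((-4+4i)t)v: X_1 = e^(-4t)(cos(4t)·(-1,-2) + sin(4t)·(2,3)), X_2 = e^(-4t)(sin(4t)·(-1,-2) - cos(4t)·(2,3)).
General solution: c_1X_1 + c_2X_2.

x(t) = 2c_1e^(-4t)sin(4t) - c_1e^(-4t)cos(4t) - c_2e^(-4t)sin(4t) - 2c_2e^(-4t)cos(4t), y(t) = 3c_1e^(-4t)sin(4t) - 2c_1e^(-4t)cos(4t) - 2c_2e^(-4t)sin(4t) - 3c_2e^(-4t)cos(4t)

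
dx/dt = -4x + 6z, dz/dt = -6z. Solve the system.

x(t) = K_1e^(-4t) + 3K_2e^(-6t), z(t) = -K_2e^(-6t)

Coefficient matrix A = [[-4, 6], [0, -6]].
Characteristic polynomial det(A - λI) = λ^2 + 10λ + 24 = 0.
Eigenvalues λ = -4, -6.
For λ=-4: (A-λI) row 1 is [0, 6], so an eigenvector is (1, 0).
For λ=-6: (A-λI) row 1 is [2, 6], so an eigenvector is (3, -1).
General solution: K_1e^(-4t)(1,0) + K_2e^(-6t)(3,-1).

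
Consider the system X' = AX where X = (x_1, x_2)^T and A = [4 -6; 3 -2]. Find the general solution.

x_1(t) = -K_1e^(t)sin(3t) + K_1e^(t)cos(3t) + K_2e^(t)sin(3t) + K_2e^(t)cos(3t), x_2(t) = K_1e^(t)cos(3t) + K_2e^(t)sin(3t)

Coefficient matrix A = [[4, -6], [3, -2]].
Characteristic polynomial det(A - λI) = λ^2 - 2λ + 10 = 0.
Eigenvalues λ = 1 ± 3i (complex conjugate pair).
For λ=1+3i: an eigenvector is (1,1) - i(-1,0) = (1 + i, 1).
A real fundamental pair from Re and Im of e^((1+3i)t)v: X_1 = e^(t)(cos(3t)·(1,1) + sin(3t)·(-1,0)), X_2 = e^(t)(sin(3t)·(1,1) - cos(3t)·(-1,0)).
General solution: K_1X_1 + K_2X_2.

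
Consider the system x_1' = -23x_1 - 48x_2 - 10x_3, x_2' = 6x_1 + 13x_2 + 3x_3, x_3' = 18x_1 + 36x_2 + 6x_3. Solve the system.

Coefficient matrix A = [[-23, -48, -10], [6, 13, 3], [18, 36, 6]].
det(A - λI) = 0 gives eigenvalues λ = 1, -3, -2.
For λ=1: eigenvector (-2,1,0).
For λ=-3: eigenvector (1,0,-2).
For λ=-2: eigenvector (-2,-1,9).
General solution: K_1e^(t)(-2,1,0) + K_2e^(-3t)(1,0,-2) + K_3e^(-2t)(-2,-1,9).

x_1(t) = -2K_1e^(t) + K_2e^(-3t) - 2K_3e^(-2t), x_2(t) = K_1e^(t) - K_3e^(-2t), x_3(t) = -2K_2e^(-3t) + 9K_3e^(-2t)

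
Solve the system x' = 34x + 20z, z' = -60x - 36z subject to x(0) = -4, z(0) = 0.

Coefficient matrix A = [[34, 20], [-60, -36]].
Characteristic polynomial det(A - λI) = λ^2 + 2λ - 24 = 0.
Eigenvalues λ = 4, -6.
For λ=4: (A-λI) row 1 is [30, 20], so an eigenvector is (2, -3).
For λ=-6: (A-λI) row 1 is [40, 20], so an eigenvector is (-1, 2).
General solution: C_1e^(4t)(2,-3) + C_2e^(-6t)(-1,2).
Applying x(0)=-4, z(0)=0 gives C_1=-8, C_2=-12.

x(t) = -16e^(4t) + 12e^(-6t), z(t) = 24e^(4t) - 24e^(-6t)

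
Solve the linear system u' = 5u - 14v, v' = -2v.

Coefficient matrix A = [[5, -14], [0, -2]].
Characteristic polynomial det(A - λI) = λ^2 - 3λ - 10 = 0.
Eigenvalues λ = 5, -2.
For λ=5: (A-λI) row 1 is [0, -14], so an eigenvector is (1, 0).
For λ=-2: (A-λI) row 1 is [7, -14], so an eigenvector is (-2, -1).
General solution: C_1e^(5t)(1,0) + C_2e^(-2t)(-2,-1).

u(t) = C_1e^(5t) - 2C_2e^(-2t), v(t) = -C_2e^(-2t)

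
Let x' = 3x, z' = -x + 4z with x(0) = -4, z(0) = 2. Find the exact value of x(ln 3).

-108

A = [[3,0],[-1,4]]; eigenvalues λ = 3, 4.
Eigenvectors: (1,1) for λ=3, (0,-1) for λ=4.
From the initial condition, c_1 = -4, c_2 = -6.
x(ln 3) = (-4)(3^3)(1) + (-6)(3^4)(0) = -108.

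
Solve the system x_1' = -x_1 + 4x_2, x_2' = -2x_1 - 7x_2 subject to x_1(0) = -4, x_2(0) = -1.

x_1(t) = -10e^(-3t) + 6e^(-5t), x_2(t) = 5e^(-3t) - 6e^(-5t)

Coefficient matrix A = [[-1, 4], [-2, -7]].
Characteristic polynomial det(A - λI) = λ^2 + 8λ + 15 = 0.
Eigenvalues λ = -3, -5.
For λ=-3: (A-λI) row 1 is [2, 4], so an eigenvector is (-2, 1).
For λ=-5: (A-λI) row 1 is [4, 4], so an eigenvector is (1, -1).
General solution: K_1e^(-3t)(-2,1) + K_2e^(-5t)(1,-1).
Applying x_1(0)=-4, x_2(0)=-1 gives K_1=5, K_2=6.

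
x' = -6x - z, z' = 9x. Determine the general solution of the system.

Coefficient matrix A = [[-6, -1], [9, 0]].
Characteristic polynomial det(A - λI) = λ^2 + 6λ + 9 = 0.
Single eigenvalue λ = -3 with algebraic multiplicity 2.
Eigenvector v = (1,-3); generalized eigenvector w with (A-λI)w=v is (0,-1).
General solution: e^(-3t)[c_1·v + c_2·(t·v + w)].

x(t) = c_1e^(-3t) + c_2te^(-3t), z(t) = -3c_1e^(-3t) - 3c_2te^(-3t) - c_2e^(-3t)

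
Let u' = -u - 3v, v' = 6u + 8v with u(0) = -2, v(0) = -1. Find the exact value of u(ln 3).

684

A = [[-1,-3],[6,8]]; eigenvalues λ = 5, 2.
Eigenvectors: (1,-2) for λ=5, (1,-1) for λ=2.
From the initial condition, c_1 = 3, c_2 = -5.
u(ln 3) = (3)(3^5)(1) + (-5)(3^2)(1) = 684.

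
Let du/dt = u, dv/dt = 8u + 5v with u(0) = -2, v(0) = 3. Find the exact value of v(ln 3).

-231

A = [[1,0],[8,5]]; eigenvalues λ = 5, 1.
Eigenvectors: (0,1) for λ=5, (-1,2) for λ=1.
From the initial condition, c_1 = -1, c_2 = 2.
v(ln 3) = (-1)(3^5)(1) + (2)(3^1)(2) = -231.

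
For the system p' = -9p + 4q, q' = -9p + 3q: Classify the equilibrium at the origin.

A = [[-9,4],[-9,3]]; det(A-λI) = λ^2 + 6λ + 9.
repeated λ = -3 with a single eigenvector.

stable improper node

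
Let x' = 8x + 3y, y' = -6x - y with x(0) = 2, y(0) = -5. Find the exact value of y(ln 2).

A = [[8,3],[-6,-1]]; eigenvalues λ = 2, 5.
Eigenvectors: (-1,2) for λ=2, (-1,1) for λ=5.
From the initial condition, c_1 = -3, c_2 = 1.
y(ln 2) = (-3)(2^2)(2) + (1)(2^5)(1) = 8.

8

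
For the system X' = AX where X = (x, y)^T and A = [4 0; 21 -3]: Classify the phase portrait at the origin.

saddle

A = [[4,0],[21,-3]]; det(A-λI) = λ^2 - λ - 12.
λ = 4, -3: opposite signs.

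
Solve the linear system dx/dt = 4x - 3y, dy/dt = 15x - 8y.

Coefficient matrix A = [[4, -3], [15, -8]].
Characteristic polynomial det(A - λI) = λ^2 + 4λ + 13 = 0.
Eigenvalues λ = -2 ± 3i (complex conjugate pair).
For λ=-2+3i: an eigenvector is (0,-1) - i(1,2) = (0 - i, -1 - 2i).
A real fundamental pair from Re and Im of e^((-2+3i)t)v: X_1 = e^(-2t)(cos(3t)·(0,-1) + sin(3t)·(1,2)), X_2 = e^(-2t)(sin(3t)·(0,-1) - cos(3t)·(1,2)).
General solution: C_1X_1 + C_2X_2.

x(t) = C_1e^(-2t)sin(3t) - C_2e^(-2t)cos(3t), y(t) = 2C_1e^(-2t)sin(3t) - C_1e^(-2t)cos(3t) - C_2e^(-2t)sin(3t) - 2C_2e^(-2t)cos(3t)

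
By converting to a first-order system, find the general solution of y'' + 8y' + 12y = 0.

Let x_1 = y, x_2 = y'. Then x_1' = x_2 and x_2' = -12x_1 - 8x_2.
A = [[0,1],[-12,-8]]; det(A-λI) = λ^2 + 8λ + 12.
Eigenvalues λ = -2, -6 with eigenvectors (1,-2), (1,-6).

y(t) = C_1e^(-2t) + C_2e^(-6t)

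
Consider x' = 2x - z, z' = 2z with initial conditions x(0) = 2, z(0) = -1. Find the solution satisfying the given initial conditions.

Coefficient matrix A = [[2, -1], [0, 2]].
Characteristic polynomial det(A - λI) = λ^2 - 4λ + 4 = 0.
Single eigenvalue λ = 2 with algebraic multiplicity 2.
Eigenvector v = (-1,0); generalized eigenvector w with (A-λI)w=v is (1,1).
General solution: e^(2t)[c_1·v + c_2·(t·v + w)].
Applying x(0)=2, z(0)=-1 gives c_1=-3, c_2=-1.

x(t) = te^(2t) + 2e^(2t), z(t) = -e^(2t)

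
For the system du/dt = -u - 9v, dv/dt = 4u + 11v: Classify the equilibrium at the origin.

A = [[-1,-9],[4,11]]; det(A-λI) = λ^2 - 10λ + 25.
repeated λ = 5 with a single eigenvector.

unstable improper node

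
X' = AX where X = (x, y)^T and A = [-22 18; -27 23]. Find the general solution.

Coefficient matrix A = [[-22, 18], [-27, 23]].
Characteristic polynomial det(A - λI) = λ^2 - λ - 20 = 0.
Eigenvalues λ = 5, -4.
For λ=5: (A-λI) row 1 is [-27, 18], so an eigenvector is (-2, -3).
For λ=-4: (A-λI) row 1 is [-18, 18], so an eigenvector is (1, 1).
General solution: K_1e^(5t)(-2,-3) + K_2e^(-4t)(1,1).

x(t) = -2K_1e^(5t) + K_2e^(-4t), y(t) = -3K_1e^(5t) + K_2e^(-4t)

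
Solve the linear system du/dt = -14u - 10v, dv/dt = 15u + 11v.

Coefficient matrix A = [[-14, -10], [15, 11]].
Characteristic polynomial det(A - λI) = λ^2 + 3λ - 4 = 0.
Eigenvalues λ = -4, 1.
For λ=-4: (A-λI) row 1 is [-10, -10], so an eigenvector is (-1, 1).
For λ=1: (A-λI) row 1 is [-15, -10], so an eigenvector is (-2, 3).
General solution: c_1e^(-4t)(-1,1) + c_2e^(t)(-2,3).

u(t) = -c_1e^(-4t) - 2c_2e^(t), v(t) = c_1e^(-4t) + 3c_2e^(t)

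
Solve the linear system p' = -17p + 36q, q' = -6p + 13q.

Coefficient matrix A = [[-17, 36], [-6, 13]].
Characteristic polynomial det(A - λI) = λ^2 + 4λ - 5 = 0.
Eigenvalues λ = 1, -5.
For λ=1: (A-λI) row 1 is [-18, 36], so an eigenvector is (-2, -1).
For λ=-5: (A-λI) row 1 is [-12, 36], so an eigenvector is (3, 1).
General solution: c_1e^(t)(-2,-1) + c_2e^(-5t)(3,1).

p(t) = -2c_1e^(t) + 3c_2e^(-5t), q(t) = -c_1e^(t) + c_2e^(-5t)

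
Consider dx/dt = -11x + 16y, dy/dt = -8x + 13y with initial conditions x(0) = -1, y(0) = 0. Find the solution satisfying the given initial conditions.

Coefficient matrix A = [[-11, 16], [-8, 13]].
Characteristic polynomial det(A - λI) = λ^2 - 2λ - 15 = 0.
Eigenvalues λ = -3, 5.
For λ=-3: (A-λI) row 1 is [-8, 16], so an eigenvector is (2, 1).
For λ=5: (A-λI) row 1 is [-16, 16], so an eigenvector is (1, 1).
General solution: C_1e^(-3t)(2,1) + C_2e^(5t)(1,1).
Applying x(0)=-1, y(0)=0 gives C_1=-1, C_2=1.

x(t) = e^(5t) - 2e^(-3t), y(t) = e^(5t) - e^(-3t)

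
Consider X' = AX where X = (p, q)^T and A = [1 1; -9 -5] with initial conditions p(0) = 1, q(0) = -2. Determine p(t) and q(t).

p(t) = te^(-2t) + e^(-2t), q(t) = -3te^(-2t) - 2e^(-2t)

Coefficient matrix A = [[1, 1], [-9, -5]].
Characteristic polynomial det(A - λI) = λ^2 + 4λ + 4 = 0.
Single eigenvalue λ = -2 with algebraic multiplicity 2.
Eigenvector v = (1,-3); generalized eigenvector w with (A-λI)w=v is (0,1).
General solution: e^(-2t)[C_1·v + C_2·(t·v + w)].
Applying p(0)=1, q(0)=-2 gives C_1=1, C_2=1.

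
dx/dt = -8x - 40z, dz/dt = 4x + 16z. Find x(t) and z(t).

x(t) = -K_1e^(4t)sin(4t) - 3K_1e^(4t)cos(4t) - 3K_2e^(4t)sin(4t) + K_2e^(4t)cos(4t), z(t) = K_1e^(4t)cos(4t) + K_2e^(4t)sin(4t)

Coefficient matrix A = [[-8, -40], [4, 16]].
Characteristic polynomial det(A - λI) = λ^2 - 8λ + 32 = 0.
Eigenvalues λ = 4 ± 4i (complex conjugate pair).
For λ=4+4i: an eigenvector is (-3,1) - i(-1,0) = (-3 + i, 1).
A real fundamental pair from Re and Im of e^((4+4i)t)v: X_1 = e^(4t)(cos(4t)·(-3,1) + sin(4t)·(-1,0)), X_2 = e^(4t)(sin(4t)·(-3,1) - cos(4t)·(-1,0)).
General solution: K_1X_1 + K_2X_2.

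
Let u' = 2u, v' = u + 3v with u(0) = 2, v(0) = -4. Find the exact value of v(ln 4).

-160

A = [[2,0],[1,3]]; eigenvalues λ = 2, 3.
Eigenvectors: (-1,1) for λ=2, (0,1) for λ=3.
From the initial condition, c_1 = -2, c_2 = -2.
v(ln 4) = (-2)(4^2)(1) + (-2)(4^3)(1) = -160.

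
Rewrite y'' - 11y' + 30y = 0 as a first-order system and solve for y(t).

y(t) = c_1e^(6t) + c_2e^(5t)

Let x_1 = y, x_2 = y'. Then x_1' = x_2 and x_2' = -30x_1 + 11x_2.
A = [[0,1],[-30,11]]; det(A-λI) = λ^2 - 11λ + 30.
Eigenvalues λ = 6, 5 with eigenvectors (1,6), (1,5).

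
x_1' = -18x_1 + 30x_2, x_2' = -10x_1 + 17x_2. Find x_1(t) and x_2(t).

x_1(t) = 3c_1e^(2t) - 2c_2e^(-3t), x_2(t) = 2c_1e^(2t) - c_2e^(-3t)

Coefficient matrix A = [[-18, 30], [-10, 17]].
Characteristic polynomial det(A - λI) = λ^2 + λ - 6 = 0.
Eigenvalues λ = 2, -3.
For λ=2: (A-λI) row 1 is [-20, 30], so an eigenvector is (3, 2).
For λ=-3: (A-λI) row 1 is [-15, 30], so an eigenvector is (-2, -1).
General solution: c_1e^(2t)(3,2) + c_2e^(-3t)(-2,-1).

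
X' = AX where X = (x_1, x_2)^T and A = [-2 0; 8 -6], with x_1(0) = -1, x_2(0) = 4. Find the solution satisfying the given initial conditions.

x_1(t) = -e^(-2t), x_2(t) = -2e^(-2t) + 6e^(-6t)

Coefficient matrix A = [[-2, 0], [8, -6]].
Characteristic polynomial det(A - λI) = λ^2 + 8λ + 12 = 0.
Eigenvalues λ = -2, -6.
For λ=-2: (A-λI) row 2 is [8, -4], so an eigenvector is (-1, -2).
For λ=-6: (A-λI) row 1 is [4, 0], so an eigenvector is (0, -1).
General solution: c_1e^(-2t)(-1,-2) + c_2e^(-6t)(0,-1).
Applying x_1(0)=-1, x_2(0)=4 gives c_1=1, c_2=-6.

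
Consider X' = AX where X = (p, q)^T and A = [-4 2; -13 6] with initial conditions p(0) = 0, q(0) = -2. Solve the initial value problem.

p(t) = -4e^(t)sin(t), q(t) = -10e^(t)sin(t) - 2e^(t)cos(t)

Coefficient matrix A = [[-4, 2], [-13, 6]].
Characteristic polynomial det(A - λI) = λ^2 - 2λ + 2 = 0.
Eigenvalues λ = 1 ± i (complex conjugate pair).
For λ=1+i: an eigenvector is (1,2) - i(-1,-3) = (1 + i, 2 + 3i).
A real fundamental pair from Re and Im of e^((1+i)t)v: X_1 = e^(t)(cos(t)·(1,2) + sin(t)·(-1,-3)), X_2 = e^(t)(sin(t)·(1,2) - cos(t)·(-1,-3)).
General solution: C_1X_1 + C_2X_2.
Applying p(0)=0, q(0)=-2 gives C_1=2, C_2=-2.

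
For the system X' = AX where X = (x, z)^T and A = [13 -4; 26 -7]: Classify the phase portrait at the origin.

A = [[13,-4],[26,-7]]; det(A-λI) = λ^2 - 6λ + 13.
λ = 3 ± 2i: positive real part.

unstable spiral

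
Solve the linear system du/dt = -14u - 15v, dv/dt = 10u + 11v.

Coefficient matrix A = [[-14, -15], [10, 11]].
Characteristic polynomial det(A - λI) = λ^2 + 3λ - 4 = 0.
Eigenvalues λ = 1, -4.
For λ=1: (A-λI) row 1 is [-15, -15], so an eigenvector is (-1, 1).
For λ=-4: (A-λI) row 1 is [-10, -15], so an eigenvector is (-3, 2).
General solution: K_1e^(t)(-1,1) + K_2e^(-4t)(-3,2).

u(t) = -K_1e^(t) - 3K_2e^(-4t), v(t) = K_1e^(t) + 2K_2e^(-4t)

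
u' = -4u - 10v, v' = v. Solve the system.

Coefficient matrix A = [[-4, -10], [0, 1]].
Characteristic polynomial det(A - λI) = λ^2 + 3λ - 4 = 0.
Eigenvalues λ = 1, -4.
For λ=1: (A-λI) row 1 is [-5, -10], so an eigenvector is (2, -1).
For λ=-4: (A-λI) row 1 is [0, -10], so an eigenvector is (1, 0).
General solution: C_1e^(t)(2,-1) + C_2e^(-4t)(1,0).

u(t) = 2C_1e^(t) + C_2e^(-4t), v(t) = -C_1e^(t)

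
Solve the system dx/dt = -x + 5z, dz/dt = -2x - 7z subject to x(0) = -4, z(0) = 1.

Coefficient matrix A = [[-1, 5], [-2, -7]].
Characteristic polynomial det(A - λI) = λ^2 + 8λ + 17 = 0.
Eigenvalues λ = -4 ± i (complex conjugate pair).
For λ=-4+i: an eigenvector is (2,-1) - i(1,-1) = (2 - i, -1 + i).
A real fundamental pair from Re and Im of e^((-4+i)t)v: X_1 = e^(-4t)(cos(t)·(2,-1) + sin(t)·(1,-1)), X_2 = e^(-4t)(sin(t)·(2,-1) - cos(t)·(1,-1)).
General solution: C_1X_1 + C_2X_2.
Applying x(0)=-4, z(0)=1 gives C_1=-3, C_2=-2.

x(t) = -7e^(-4t)sin(t) - 4e^(-4t)cos(t), z(t) = 5e^(-4t)sin(t) + e^(-4t)cos(t)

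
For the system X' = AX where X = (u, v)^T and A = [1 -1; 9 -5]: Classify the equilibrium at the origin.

A = [[1,-1],[9,-5]]; det(A-λI) = λ^2 + 4λ + 4.
repeated λ = -2 with a single eigenvector.

stable improper node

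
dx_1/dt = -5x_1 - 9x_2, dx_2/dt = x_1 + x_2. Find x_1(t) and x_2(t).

Coefficient matrix A = [[-5, -9], [1, 1]].
Characteristic polynomial det(A - λI) = λ^2 + 4λ + 4 = 0.
Single eigenvalue λ = -2 with algebraic multiplicity 2.
Eigenvector v = (-3,1); generalized eigenvector w with (A-λI)w=v is (-2,1).
General solution: e^(-2t)[K_1·v + K_2·(t·v + w)].

x_1(t) = -3K_1e^(-2t) - 3K_2te^(-2t) - 2K_2e^(-2t), x_2(t) = K_1e^(-2t) + K_2te^(-2t) + K_2e^(-2t)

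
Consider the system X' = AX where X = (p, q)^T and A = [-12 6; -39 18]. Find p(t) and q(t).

Coefficient matrix A = [[-12, 6], [-39, 18]].
Characteristic polynomial det(A - λI) = λ^2 - 6λ + 18 = 0.
Eigenvalues λ = 3 ± 3i (complex conjugate pair).
For λ=3+3i: an eigenvector is (-1,-3) - i(-1,-2) = (-1 + i, -3 + 2i).
A real fundamental pair from Re and Im of e^((3+3i)t)v: X_1 = e^(3t)(cos(3t)·(-1,-3) + sin(3t)·(-1,-2)), X_2 = e^(3t)(sin(3t)·(-1,-3) - cos(3t)·(-1,-2)).
General solution: c_1X_1 + c_2X_2.

p(t) = -c_1e^(3t)sin(3t) - c_1e^(3t)cos(3t) - c_2e^(3t)sin(3t) + c_2e^(3t)cos(3t), q(t) = -2c_1e^(3t)sin(3t) - 3c_1e^(3t)cos(3t) - 3c_2e^(3t)sin(3t) + 2c_2e^(3t)cos(3t)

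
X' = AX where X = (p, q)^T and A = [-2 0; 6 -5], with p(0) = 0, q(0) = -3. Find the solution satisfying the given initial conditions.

p(t) = 0, q(t) = -3e^(-5t)

Coefficient matrix A = [[-2, 0], [6, -5]].
Characteristic polynomial det(A - λI) = λ^2 + 7λ + 10 = 0.
Eigenvalues λ = -5, -2.
For λ=-5: (A-λI) row 1 is [3, 0], so an eigenvector is (0, -1).
For λ=-2: (A-λI) row 2 is [6, -3], so an eigenvector is (-1, -2).
General solution: C_1e^(-5t)(0,-1) + C_2e^(-2t)(-1,-2).
Applying p(0)=0, q(0)=-3 gives C_1=3, C_2=0.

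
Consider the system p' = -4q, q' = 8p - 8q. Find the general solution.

Coefficient matrix A = [[0, -4], [8, -8]].
Characteristic polynomial det(A - λI) = λ^2 + 8λ + 32 = 0.
Eigenvalues λ = -4 ± 4i (complex conjugate pair).
For λ=-4+4i: an eigenvector is (0,1) - i(-1,-1) = (0 + i, 1 + i).
A real fundamental pair from Re and Im of e^((-4+4i)t)v: X_1 = e^(-4t)(cos(4t)·(0,1) + sin(4t)·(-1,-1)), X_2 = e^(-4t)(sin(4t)·(0,1) - cos(4t)·(-1,-1)).
General solution: C_1X_1 + C_2X_2.

p(t) = -C_1e^(-4t)sin(4t) + C_2e^(-4t)cos(4t), q(t) = -C_1e^(-4t)sin(4t) + C_1e^(-4t)cos(4t) + C_2e^(-4t)sin(4t) + C_2e^(-4t)cos(4t)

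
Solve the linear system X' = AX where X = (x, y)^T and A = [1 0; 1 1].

x(t) = c_2e^(t), y(t) = c_1e^(t) + c_2te^(t) + 2c_2e^(t)

Coefficient matrix A = [[1, 0], [1, 1]].
Characteristic polynomial det(A - λI) = λ^2 - 2λ + 1 = 0.
Single eigenvalue λ = 1 with algebraic multiplicity 2.
Eigenvector v = (0,1); generalized eigenvector w with (A-λI)w=v is (1,2).
General solution: e^(t)[c_1·v + c_2·(t·v + w)].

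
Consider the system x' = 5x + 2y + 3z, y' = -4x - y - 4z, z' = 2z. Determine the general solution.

Coefficient matrix A = [[5, 2, 3], [-4, -1, -4], [0, 0, 2]].
det(A - λI) = 0 gives eigenvalues λ = 3, 1, 2.
For λ=3: eigenvector (1,-1,0).
For λ=1: eigenvector (1,-2,0).
For λ=2: eigenvector (-1,0,1).
General solution: c_1e^(3t)(1,-1,0) + c_2e^(t)(1,-2,0) + c_3e^(2t)(-1,0,1).

x(t) = c_1e^(3t) + c_2e^(t) - c_3e^(2t), y(t) = -c_1e^(3t) - 2c_2e^(t), z(t) = c_3e^(2t)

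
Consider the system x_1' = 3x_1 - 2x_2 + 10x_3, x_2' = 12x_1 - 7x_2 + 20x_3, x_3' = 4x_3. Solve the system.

Coefficient matrix A = [[3, -2, 10], [12, -7, 20], [0, 0, 4]].
det(A - λI) = 0 gives eigenvalues λ = -1, -3, 4.
For λ=-1: eigenvector (1,2,0).
For λ=-3: eigenvector (1,3,0).
For λ=4: eigenvector (2,4,1).
General solution: C_1e^(-t)(1,2,0) + C_2e^(-3t)(1,3,0) + C_3e^(4t)(2,4,1).

x_1(t) = C_1e^(-t) + C_2e^(-3t) + 2C_3e^(4t), x_2(t) = 2C_1e^(-t) + 3C_2e^(-3t) + 4C_3e^(4t), x_3(t) = C_3e^(4t)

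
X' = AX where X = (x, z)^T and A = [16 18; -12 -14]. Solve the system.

Coefficient matrix A = [[16, 18], [-12, -14]].
Characteristic polynomial det(A - λI) = λ^2 - 2λ - 8 = 0.
Eigenvalues λ = 4, -2.
For λ=4: (A-λI) row 1 is [12, 18], so an eigenvector is (-3, 2).
For λ=-2: (A-λI) row 1 is [18, 18], so an eigenvector is (-1, 1).
General solution: c_1e^(4t)(-3,2) + c_2e^(-2t)(-1,1).

x(t) = -3c_1e^(4t) - c_2e^(-2t), z(t) = 2c_1e^(4t) + c_2e^(-2t)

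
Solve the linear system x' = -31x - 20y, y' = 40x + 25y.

x(t) = 2c_1e^(-3t)sin(4t) - c_1e^(-3t)cos(4t) - c_2e^(-3t)sin(4t) - 2c_2e^(-3t)cos(4t), y(t) = -3c_1e^(-3t)sin(4t) + c_1e^(-3t)cos(4t) + c_2e^(-3t)sin(4t) + 3c_2e^(-3t)cos(4t)

Coefficient matrix A = [[-31, -20], [40, 25]].
Characteristic polynomial det(A - λI) = λ^2 + 6λ + 25 = 0.
Eigenvalues λ = -3 ± 4i (complex conjugate pair).
For λ=-3+4i: an eigenvector is (-1,1) - i(2,-3) = (-1 - 2i, 1 + 3i).
A real fundamental pair from Re and Im of e^((-3+4i)t)v: X_1 = e^(-3t)(cos(4t)·(-1,1) + sin(4t)·(2,-3)), X_2 = e^(-3t)(sin(4t)·(-1,1) - cos(4t)·(2,-3)).
General solution: c_1X_1 + c_2X_2.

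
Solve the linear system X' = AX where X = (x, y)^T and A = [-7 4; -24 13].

Coefficient matrix A = [[-7, 4], [-24, 13]].
Characteristic polynomial det(A - λI) = λ^2 - 6λ + 5 = 0.
Eigenvalues λ = 1, 5.
For λ=1: (A-λI) row 1 is [-8, 4], so an eigenvector is (-1, -2).
For λ=5: (A-λI) row 1 is [-12, 4], so an eigenvector is (1, 3).
General solution: C_1e^(t)(-1,-2) + C_2e^(5t)(1,3).

x(t) = -C_1e^(t) + C_2e^(5t), y(t) = -2C_1e^(t) + 3C_2e^(5t)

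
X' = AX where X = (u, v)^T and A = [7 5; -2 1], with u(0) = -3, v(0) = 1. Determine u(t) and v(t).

u(t) = -4e^(4t)sin(t) - 3e^(4t)cos(t), v(t) = 3e^(4t)sin(t) + e^(4t)cos(t)

Coefficient matrix A = [[7, 5], [-2, 1]].
Characteristic polynomial det(A - λI) = λ^2 - 8λ + 17 = 0.
Eigenvalues λ = 4 ± i (complex conjugate pair).
For λ=4+i: an eigenvector is (-1,1) - i(2,-1) = (-1 - 2i, 1 + i).
A real fundamental pair from Re and Im of e^((4+i)t)v: X_1 = e^(4t)(cos(t)·(-1,1) + sin(t)·(2,-1)), X_2 = e^(4t)(sin(t)·(-1,1) - cos(t)·(2,-1)).
General solution: c_1X_1 + c_2X_2.
Applying u(0)=-3, v(0)=1 gives c_1=-1, c_2=2.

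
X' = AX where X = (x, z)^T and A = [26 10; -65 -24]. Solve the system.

x(t) = -c_1e^(t)sin(5t) - c_1e^(t)cos(5t) - c_2e^(t)sin(5t) + c_2e^(t)cos(5t), z(t) = 3c_1e^(t)sin(5t) + 2c_1e^(t)cos(5t) + 2c_2e^(t)sin(5t) - 3c_2e^(t)cos(5t)

Coefficient matrix A = [[26, 10], [-65, -24]].
Characteristic polynomial det(A - λI) = λ^2 - 2λ + 26 = 0.
Eigenvalues λ = 1 ± 5i (complex conjugate pair).
For λ=1+5i: an eigenvector is (-1,2) - i(-1,3) = (-1 + i, 2 - 3i).
A real fundamental pair from Re and Im of e^((1+5i)t)v: X_1 = e^(t)(cos(5t)·(-1,2) + sin(5t)·(-1,3)), X_2 = e^(t)(sin(5t)·(-1,2) - cos(5t)·(-1,3)).
General solution: c_1X_1 + c_2X_2.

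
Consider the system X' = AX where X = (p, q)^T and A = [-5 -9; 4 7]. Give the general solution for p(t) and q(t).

p(t) = 3K_1e^(t) + 3K_2te^(t) + K_2e^(t), q(t) = -2K_1e^(t) - 2K_2te^(t) - K_2e^(t)

Coefficient matrix A = [[-5, -9], [4, 7]].
Characteristic polynomial det(A - λI) = λ^2 - 2λ + 1 = 0.
Single eigenvalue λ = 1 with algebraic multiplicity 2.
Eigenvector v = (3,-2); generalized eigenvector w with (A-λI)w=v is (1,-1).
General solution: e^(t)[K_1·v + K_2·(t·v + w)].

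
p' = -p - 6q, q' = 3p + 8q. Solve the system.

p(t) = 2C_1e^(2t) - C_2e^(5t), q(t) = -C_1e^(2t) + C_2e^(5t)

Coefficient matrix A = [[-1, -6], [3, 8]].
Characteristic polynomial det(A - λI) = λ^2 - 7λ + 10 = 0.
Eigenvalues λ = 2, 5.
For λ=2: (A-λI) row 1 is [-3, -6], so an eigenvector is (2, -1).
For λ=5: (A-λI) row 1 is [-6, -6], so an eigenvector is (-1, 1).
General solution: C_1e^(2t)(2,-1) + C_2e^(5t)(-1,1).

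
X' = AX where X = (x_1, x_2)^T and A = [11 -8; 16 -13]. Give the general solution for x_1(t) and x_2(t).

Coefficient matrix A = [[11, -8], [16, -13]].
Characteristic polynomial det(A - λI) = λ^2 + 2λ - 15 = 0.
Eigenvalues λ = -5, 3.
For λ=-5: (A-λI) row 1 is [16, -8], so an eigenvector is (-1, -2).
For λ=3: (A-λI) row 1 is [8, -8], so an eigenvector is (-1, -1).
General solution: K_1e^(-5t)(-1,-2) + K_2e^(3t)(-1,-1).

x_1(t) = -K_1e^(-5t) - K_2e^(3t), x_2(t) = -2K_1e^(-5t) - K_2e^(3t)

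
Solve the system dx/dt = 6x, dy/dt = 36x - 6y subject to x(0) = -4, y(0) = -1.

Coefficient matrix A = [[6, 0], [36, -6]].
Characteristic polynomial det(A - λI) = λ^2 - 36 = 0.
Eigenvalues λ = -6, 6.
For λ=-6: (A-λI) row 1 is [12, 0], so an eigenvector is (0, -1).
For λ=6: (A-λI) row 2 is [36, -12], so an eigenvector is (-1, -3).
General solution: C_1e^(-6t)(0,-1) + C_2e^(6t)(-1,-3).
Applying x(0)=-4, y(0)=-1 gives C_1=-11, C_2=4.

x(t) = -4e^(6t), y(t) = -12e^(6t) + 11e^(-6t)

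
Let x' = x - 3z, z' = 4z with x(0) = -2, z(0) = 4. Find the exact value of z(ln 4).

1024

A = [[1,-3],[0,4]]; eigenvalues λ = 4, 1.
Eigenvectors: (1,-1) for λ=4, (1,0) for λ=1.
From the initial condition, c_1 = -4, c_2 = 2.
z(ln 4) = (-4)(4^4)(-1) + (2)(4^1)(0) = 1024.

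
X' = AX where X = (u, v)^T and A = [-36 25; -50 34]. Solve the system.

Coefficient matrix A = [[-36, 25], [-50, 34]].
Characteristic polynomial det(A - λI) = λ^2 + 2λ + 26 = 0.
Eigenvalues λ = -1 ± 5i (complex conjugate pair).
For λ=-1+5i: an eigenvector is (-2,-3) - i(-1,-1) = (-2 + i, -3 + i).
A real fundamental pair from Re and Im of e^((-1+5i)t)v: X_1 = e^(-t)(cos(5t)·(-2,-3) + sin(5t)·(-1,-1)), X_2 = e^(-t)(sin(5t)·(-2,-3) - cos(5t)·(-1,-1)).
General solution: C_1X_1 + C_2X_2.

u(t) = -C_1e^(-t)sin(5t) - 2C_1e^(-t)cos(5t) - 2C_2e^(-t)sin(5t) + C_2e^(-t)cos(5t), v(t) = -C_1e^(-t)sin(5t) - 3C_1e^(-t)cos(5t) - 3C_2e^(-t)sin(5t) + C_2e^(-t)cos(5t)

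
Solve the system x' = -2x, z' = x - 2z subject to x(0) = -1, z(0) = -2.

x(t) = -e^(-2t), z(t) = -te^(-2t) - 2e^(-2t)

Coefficient matrix A = [[-2, 0], [1, -2]].
Characteristic polynomial det(A - λI) = λ^2 + 4λ + 4 = 0.
Single eigenvalue λ = -2 with algebraic multiplicity 2.
Eigenvector v = (0,-1); generalized eigenvector w with (A-λI)w=v is (-1,-3).
General solution: e^(-2t)[C_1·v + C_2·(t·v + w)].
Applying x(0)=-1, z(0)=-2 gives C_1=-1, C_2=1.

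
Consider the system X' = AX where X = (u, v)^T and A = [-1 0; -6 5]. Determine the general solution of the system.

u(t) = -C_1e^(-t), v(t) = -C_1e^(-t) + C_2e^(5t)

Coefficient matrix A = [[-1, 0], [-6, 5]].
Characteristic polynomial det(A - λI) = λ^2 - 4λ - 5 = 0.
Eigenvalues λ = -1, 5.
For λ=-1: (A-λI) row 2 is [-6, 6], so an eigenvector is (-1, -1).
For λ=5: (A-λI) row 1 is [-6, 0], so an eigenvector is (0, 1).
General solution: C_1e^(-t)(-1,-1) + C_2e^(5t)(0,1).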